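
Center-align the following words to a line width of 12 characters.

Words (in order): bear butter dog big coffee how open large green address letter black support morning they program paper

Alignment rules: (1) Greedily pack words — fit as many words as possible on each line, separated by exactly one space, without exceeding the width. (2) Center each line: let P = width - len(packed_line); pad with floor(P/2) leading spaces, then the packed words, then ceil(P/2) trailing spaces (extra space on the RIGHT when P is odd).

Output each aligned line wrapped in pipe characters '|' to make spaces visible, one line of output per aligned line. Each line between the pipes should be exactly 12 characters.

Answer: |bear butter |
|  dog big   |
| coffee how |
| open large |
|   green    |
|  address   |
|letter black|
|  support   |
|morning they|
|  program   |
|   paper    |

Derivation:
Line 1: ['bear', 'butter'] (min_width=11, slack=1)
Line 2: ['dog', 'big'] (min_width=7, slack=5)
Line 3: ['coffee', 'how'] (min_width=10, slack=2)
Line 4: ['open', 'large'] (min_width=10, slack=2)
Line 5: ['green'] (min_width=5, slack=7)
Line 6: ['address'] (min_width=7, slack=5)
Line 7: ['letter', 'black'] (min_width=12, slack=0)
Line 8: ['support'] (min_width=7, slack=5)
Line 9: ['morning', 'they'] (min_width=12, slack=0)
Line 10: ['program'] (min_width=7, slack=5)
Line 11: ['paper'] (min_width=5, slack=7)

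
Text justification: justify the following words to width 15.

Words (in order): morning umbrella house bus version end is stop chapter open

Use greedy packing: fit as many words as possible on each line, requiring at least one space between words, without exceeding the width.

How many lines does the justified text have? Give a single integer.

Answer: 5

Derivation:
Line 1: ['morning'] (min_width=7, slack=8)
Line 2: ['umbrella', 'house'] (min_width=14, slack=1)
Line 3: ['bus', 'version', 'end'] (min_width=15, slack=0)
Line 4: ['is', 'stop', 'chapter'] (min_width=15, slack=0)
Line 5: ['open'] (min_width=4, slack=11)
Total lines: 5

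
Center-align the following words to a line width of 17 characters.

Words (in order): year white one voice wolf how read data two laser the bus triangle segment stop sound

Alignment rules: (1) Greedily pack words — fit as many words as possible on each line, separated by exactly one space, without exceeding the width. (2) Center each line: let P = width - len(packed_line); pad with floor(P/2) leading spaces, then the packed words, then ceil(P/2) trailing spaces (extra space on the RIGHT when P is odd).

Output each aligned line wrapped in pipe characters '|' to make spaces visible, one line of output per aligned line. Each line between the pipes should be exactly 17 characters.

Answer: | year white one  |
| voice wolf how  |
|  read data two  |
|  laser the bus  |
|triangle segment |
|   stop sound    |

Derivation:
Line 1: ['year', 'white', 'one'] (min_width=14, slack=3)
Line 2: ['voice', 'wolf', 'how'] (min_width=14, slack=3)
Line 3: ['read', 'data', 'two'] (min_width=13, slack=4)
Line 4: ['laser', 'the', 'bus'] (min_width=13, slack=4)
Line 5: ['triangle', 'segment'] (min_width=16, slack=1)
Line 6: ['stop', 'sound'] (min_width=10, slack=7)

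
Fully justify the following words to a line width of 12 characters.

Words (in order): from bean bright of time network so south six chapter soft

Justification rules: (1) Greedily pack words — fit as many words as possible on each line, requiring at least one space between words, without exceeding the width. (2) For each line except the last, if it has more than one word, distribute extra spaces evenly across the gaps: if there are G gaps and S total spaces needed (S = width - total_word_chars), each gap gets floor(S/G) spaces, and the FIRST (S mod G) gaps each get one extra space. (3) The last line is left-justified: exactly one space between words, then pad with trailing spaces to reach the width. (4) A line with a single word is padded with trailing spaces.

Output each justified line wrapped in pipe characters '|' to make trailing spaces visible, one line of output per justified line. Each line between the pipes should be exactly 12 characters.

Answer: |from    bean|
|bright    of|
|time network|
|so south six|
|chapter soft|

Derivation:
Line 1: ['from', 'bean'] (min_width=9, slack=3)
Line 2: ['bright', 'of'] (min_width=9, slack=3)
Line 3: ['time', 'network'] (min_width=12, slack=0)
Line 4: ['so', 'south', 'six'] (min_width=12, slack=0)
Line 5: ['chapter', 'soft'] (min_width=12, slack=0)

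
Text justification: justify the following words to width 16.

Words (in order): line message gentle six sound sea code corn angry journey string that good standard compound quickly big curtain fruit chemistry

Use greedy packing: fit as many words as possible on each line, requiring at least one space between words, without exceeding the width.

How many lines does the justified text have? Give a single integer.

Answer: 9

Derivation:
Line 1: ['line', 'message'] (min_width=12, slack=4)
Line 2: ['gentle', 'six', 'sound'] (min_width=16, slack=0)
Line 3: ['sea', 'code', 'corn'] (min_width=13, slack=3)
Line 4: ['angry', 'journey'] (min_width=13, slack=3)
Line 5: ['string', 'that', 'good'] (min_width=16, slack=0)
Line 6: ['standard'] (min_width=8, slack=8)
Line 7: ['compound', 'quickly'] (min_width=16, slack=0)
Line 8: ['big', 'curtain'] (min_width=11, slack=5)
Line 9: ['fruit', 'chemistry'] (min_width=15, slack=1)
Total lines: 9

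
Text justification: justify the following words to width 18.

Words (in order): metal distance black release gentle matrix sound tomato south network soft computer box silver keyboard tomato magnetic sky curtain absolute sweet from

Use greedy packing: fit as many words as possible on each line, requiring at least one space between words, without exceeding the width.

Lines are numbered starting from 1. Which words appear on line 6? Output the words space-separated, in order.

Answer: computer box

Derivation:
Line 1: ['metal', 'distance'] (min_width=14, slack=4)
Line 2: ['black', 'release'] (min_width=13, slack=5)
Line 3: ['gentle', 'matrix'] (min_width=13, slack=5)
Line 4: ['sound', 'tomato', 'south'] (min_width=18, slack=0)
Line 5: ['network', 'soft'] (min_width=12, slack=6)
Line 6: ['computer', 'box'] (min_width=12, slack=6)
Line 7: ['silver', 'keyboard'] (min_width=15, slack=3)
Line 8: ['tomato', 'magnetic'] (min_width=15, slack=3)
Line 9: ['sky', 'curtain'] (min_width=11, slack=7)
Line 10: ['absolute', 'sweet'] (min_width=14, slack=4)
Line 11: ['from'] (min_width=4, slack=14)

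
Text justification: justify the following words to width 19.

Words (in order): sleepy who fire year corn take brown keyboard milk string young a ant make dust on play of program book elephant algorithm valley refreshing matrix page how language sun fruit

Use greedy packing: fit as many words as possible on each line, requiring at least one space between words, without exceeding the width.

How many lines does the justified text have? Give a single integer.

Line 1: ['sleepy', 'who', 'fire'] (min_width=15, slack=4)
Line 2: ['year', 'corn', 'take'] (min_width=14, slack=5)
Line 3: ['brown', 'keyboard', 'milk'] (min_width=19, slack=0)
Line 4: ['string', 'young', 'a', 'ant'] (min_width=18, slack=1)
Line 5: ['make', 'dust', 'on', 'play'] (min_width=17, slack=2)
Line 6: ['of', 'program', 'book'] (min_width=15, slack=4)
Line 7: ['elephant', 'algorithm'] (min_width=18, slack=1)
Line 8: ['valley', 'refreshing'] (min_width=17, slack=2)
Line 9: ['matrix', 'page', 'how'] (min_width=15, slack=4)
Line 10: ['language', 'sun', 'fruit'] (min_width=18, slack=1)
Total lines: 10

Answer: 10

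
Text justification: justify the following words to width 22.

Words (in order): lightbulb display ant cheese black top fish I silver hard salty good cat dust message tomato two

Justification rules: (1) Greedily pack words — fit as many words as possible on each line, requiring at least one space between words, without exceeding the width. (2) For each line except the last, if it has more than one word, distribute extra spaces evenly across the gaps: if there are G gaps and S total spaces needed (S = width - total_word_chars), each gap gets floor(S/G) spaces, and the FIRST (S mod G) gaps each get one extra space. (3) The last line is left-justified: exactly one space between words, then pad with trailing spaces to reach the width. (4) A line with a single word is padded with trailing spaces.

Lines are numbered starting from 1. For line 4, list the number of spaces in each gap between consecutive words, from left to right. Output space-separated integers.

Line 1: ['lightbulb', 'display', 'ant'] (min_width=21, slack=1)
Line 2: ['cheese', 'black', 'top', 'fish'] (min_width=21, slack=1)
Line 3: ['I', 'silver', 'hard', 'salty'] (min_width=19, slack=3)
Line 4: ['good', 'cat', 'dust', 'message'] (min_width=21, slack=1)
Line 5: ['tomato', 'two'] (min_width=10, slack=12)

Answer: 2 1 1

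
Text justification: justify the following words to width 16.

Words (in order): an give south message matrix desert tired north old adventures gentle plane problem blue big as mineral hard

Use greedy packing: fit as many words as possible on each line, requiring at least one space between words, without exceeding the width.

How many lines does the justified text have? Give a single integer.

Answer: 8

Derivation:
Line 1: ['an', 'give', 'south'] (min_width=13, slack=3)
Line 2: ['message', 'matrix'] (min_width=14, slack=2)
Line 3: ['desert', 'tired'] (min_width=12, slack=4)
Line 4: ['north', 'old'] (min_width=9, slack=7)
Line 5: ['adventures'] (min_width=10, slack=6)
Line 6: ['gentle', 'plane'] (min_width=12, slack=4)
Line 7: ['problem', 'blue', 'big'] (min_width=16, slack=0)
Line 8: ['as', 'mineral', 'hard'] (min_width=15, slack=1)
Total lines: 8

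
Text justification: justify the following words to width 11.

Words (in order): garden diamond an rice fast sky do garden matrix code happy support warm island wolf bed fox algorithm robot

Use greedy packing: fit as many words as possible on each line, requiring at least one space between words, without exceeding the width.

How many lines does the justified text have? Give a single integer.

Answer: 13

Derivation:
Line 1: ['garden'] (min_width=6, slack=5)
Line 2: ['diamond', 'an'] (min_width=10, slack=1)
Line 3: ['rice', 'fast'] (min_width=9, slack=2)
Line 4: ['sky', 'do'] (min_width=6, slack=5)
Line 5: ['garden'] (min_width=6, slack=5)
Line 6: ['matrix', 'code'] (min_width=11, slack=0)
Line 7: ['happy'] (min_width=5, slack=6)
Line 8: ['support'] (min_width=7, slack=4)
Line 9: ['warm', 'island'] (min_width=11, slack=0)
Line 10: ['wolf', 'bed'] (min_width=8, slack=3)
Line 11: ['fox'] (min_width=3, slack=8)
Line 12: ['algorithm'] (min_width=9, slack=2)
Line 13: ['robot'] (min_width=5, slack=6)
Total lines: 13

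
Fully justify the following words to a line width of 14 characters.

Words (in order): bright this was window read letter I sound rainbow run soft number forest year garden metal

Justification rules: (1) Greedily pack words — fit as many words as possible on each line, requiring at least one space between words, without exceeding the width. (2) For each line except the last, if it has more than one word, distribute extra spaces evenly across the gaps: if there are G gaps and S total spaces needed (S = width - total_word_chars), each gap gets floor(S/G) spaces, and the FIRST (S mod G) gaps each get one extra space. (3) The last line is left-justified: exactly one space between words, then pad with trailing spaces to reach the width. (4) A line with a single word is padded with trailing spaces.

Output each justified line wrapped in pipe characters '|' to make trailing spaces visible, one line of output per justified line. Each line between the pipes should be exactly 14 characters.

Line 1: ['bright', 'this'] (min_width=11, slack=3)
Line 2: ['was', 'window'] (min_width=10, slack=4)
Line 3: ['read', 'letter', 'I'] (min_width=13, slack=1)
Line 4: ['sound', 'rainbow'] (min_width=13, slack=1)
Line 5: ['run', 'soft'] (min_width=8, slack=6)
Line 6: ['number', 'forest'] (min_width=13, slack=1)
Line 7: ['year', 'garden'] (min_width=11, slack=3)
Line 8: ['metal'] (min_width=5, slack=9)

Answer: |bright    this|
|was     window|
|read  letter I|
|sound  rainbow|
|run       soft|
|number  forest|
|year    garden|
|metal         |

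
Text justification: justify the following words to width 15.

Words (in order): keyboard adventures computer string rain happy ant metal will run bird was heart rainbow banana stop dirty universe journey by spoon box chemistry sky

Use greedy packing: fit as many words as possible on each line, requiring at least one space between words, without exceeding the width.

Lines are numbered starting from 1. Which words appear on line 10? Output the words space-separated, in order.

Line 1: ['keyboard'] (min_width=8, slack=7)
Line 2: ['adventures'] (min_width=10, slack=5)
Line 3: ['computer', 'string'] (min_width=15, slack=0)
Line 4: ['rain', 'happy', 'ant'] (min_width=14, slack=1)
Line 5: ['metal', 'will', 'run'] (min_width=14, slack=1)
Line 6: ['bird', 'was', 'heart'] (min_width=14, slack=1)
Line 7: ['rainbow', 'banana'] (min_width=14, slack=1)
Line 8: ['stop', 'dirty'] (min_width=10, slack=5)
Line 9: ['universe'] (min_width=8, slack=7)
Line 10: ['journey', 'by'] (min_width=10, slack=5)
Line 11: ['spoon', 'box'] (min_width=9, slack=6)
Line 12: ['chemistry', 'sky'] (min_width=13, slack=2)

Answer: journey by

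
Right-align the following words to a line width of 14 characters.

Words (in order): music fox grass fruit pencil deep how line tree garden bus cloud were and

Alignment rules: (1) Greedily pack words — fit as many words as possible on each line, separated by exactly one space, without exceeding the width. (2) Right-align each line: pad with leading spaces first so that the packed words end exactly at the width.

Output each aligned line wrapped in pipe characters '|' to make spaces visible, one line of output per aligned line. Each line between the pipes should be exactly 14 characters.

Line 1: ['music', 'fox'] (min_width=9, slack=5)
Line 2: ['grass', 'fruit'] (min_width=11, slack=3)
Line 3: ['pencil', 'deep'] (min_width=11, slack=3)
Line 4: ['how', 'line', 'tree'] (min_width=13, slack=1)
Line 5: ['garden', 'bus'] (min_width=10, slack=4)
Line 6: ['cloud', 'were', 'and'] (min_width=14, slack=0)

Answer: |     music fox|
|   grass fruit|
|   pencil deep|
| how line tree|
|    garden bus|
|cloud were and|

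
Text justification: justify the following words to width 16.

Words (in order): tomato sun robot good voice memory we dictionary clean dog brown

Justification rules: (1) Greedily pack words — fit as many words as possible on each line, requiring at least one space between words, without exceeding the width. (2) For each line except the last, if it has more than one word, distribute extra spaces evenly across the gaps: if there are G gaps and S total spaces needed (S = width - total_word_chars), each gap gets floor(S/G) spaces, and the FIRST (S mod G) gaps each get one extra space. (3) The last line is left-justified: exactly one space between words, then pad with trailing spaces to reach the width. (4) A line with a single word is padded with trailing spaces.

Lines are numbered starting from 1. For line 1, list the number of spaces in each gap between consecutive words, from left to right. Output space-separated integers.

Line 1: ['tomato', 'sun', 'robot'] (min_width=16, slack=0)
Line 2: ['good', 'voice'] (min_width=10, slack=6)
Line 3: ['memory', 'we'] (min_width=9, slack=7)
Line 4: ['dictionary', 'clean'] (min_width=16, slack=0)
Line 5: ['dog', 'brown'] (min_width=9, slack=7)

Answer: 1 1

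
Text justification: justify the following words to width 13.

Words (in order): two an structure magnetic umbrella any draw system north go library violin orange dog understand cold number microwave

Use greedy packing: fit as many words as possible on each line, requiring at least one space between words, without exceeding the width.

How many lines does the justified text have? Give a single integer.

Line 1: ['two', 'an'] (min_width=6, slack=7)
Line 2: ['structure'] (min_width=9, slack=4)
Line 3: ['magnetic'] (min_width=8, slack=5)
Line 4: ['umbrella', 'any'] (min_width=12, slack=1)
Line 5: ['draw', 'system'] (min_width=11, slack=2)
Line 6: ['north', 'go'] (min_width=8, slack=5)
Line 7: ['library'] (min_width=7, slack=6)
Line 8: ['violin', 'orange'] (min_width=13, slack=0)
Line 9: ['dog'] (min_width=3, slack=10)
Line 10: ['understand'] (min_width=10, slack=3)
Line 11: ['cold', 'number'] (min_width=11, slack=2)
Line 12: ['microwave'] (min_width=9, slack=4)
Total lines: 12

Answer: 12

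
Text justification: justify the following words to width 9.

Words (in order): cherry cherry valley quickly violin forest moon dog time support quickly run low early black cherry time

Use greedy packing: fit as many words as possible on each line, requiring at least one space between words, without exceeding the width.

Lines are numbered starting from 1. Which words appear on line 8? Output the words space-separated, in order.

Line 1: ['cherry'] (min_width=6, slack=3)
Line 2: ['cherry'] (min_width=6, slack=3)
Line 3: ['valley'] (min_width=6, slack=3)
Line 4: ['quickly'] (min_width=7, slack=2)
Line 5: ['violin'] (min_width=6, slack=3)
Line 6: ['forest'] (min_width=6, slack=3)
Line 7: ['moon', 'dog'] (min_width=8, slack=1)
Line 8: ['time'] (min_width=4, slack=5)
Line 9: ['support'] (min_width=7, slack=2)
Line 10: ['quickly'] (min_width=7, slack=2)
Line 11: ['run', 'low'] (min_width=7, slack=2)
Line 12: ['early'] (min_width=5, slack=4)
Line 13: ['black'] (min_width=5, slack=4)
Line 14: ['cherry'] (min_width=6, slack=3)
Line 15: ['time'] (min_width=4, slack=5)

Answer: time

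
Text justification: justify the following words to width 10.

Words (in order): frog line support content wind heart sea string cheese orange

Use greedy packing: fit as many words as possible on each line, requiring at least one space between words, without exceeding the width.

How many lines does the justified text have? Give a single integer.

Line 1: ['frog', 'line'] (min_width=9, slack=1)
Line 2: ['support'] (min_width=7, slack=3)
Line 3: ['content'] (min_width=7, slack=3)
Line 4: ['wind', 'heart'] (min_width=10, slack=0)
Line 5: ['sea', 'string'] (min_width=10, slack=0)
Line 6: ['cheese'] (min_width=6, slack=4)
Line 7: ['orange'] (min_width=6, slack=4)
Total lines: 7

Answer: 7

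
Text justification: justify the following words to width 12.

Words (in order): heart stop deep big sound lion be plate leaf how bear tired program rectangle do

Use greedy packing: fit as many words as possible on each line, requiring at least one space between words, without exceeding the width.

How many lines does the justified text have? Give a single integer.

Answer: 8

Derivation:
Line 1: ['heart', 'stop'] (min_width=10, slack=2)
Line 2: ['deep', 'big'] (min_width=8, slack=4)
Line 3: ['sound', 'lion'] (min_width=10, slack=2)
Line 4: ['be', 'plate'] (min_width=8, slack=4)
Line 5: ['leaf', 'how'] (min_width=8, slack=4)
Line 6: ['bear', 'tired'] (min_width=10, slack=2)
Line 7: ['program'] (min_width=7, slack=5)
Line 8: ['rectangle', 'do'] (min_width=12, slack=0)
Total lines: 8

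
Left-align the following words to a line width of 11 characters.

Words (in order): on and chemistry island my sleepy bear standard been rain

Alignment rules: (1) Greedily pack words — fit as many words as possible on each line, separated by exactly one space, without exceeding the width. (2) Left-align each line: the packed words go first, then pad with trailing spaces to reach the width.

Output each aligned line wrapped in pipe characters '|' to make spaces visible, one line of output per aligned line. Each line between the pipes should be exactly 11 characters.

Answer: |on and     |
|chemistry  |
|island my  |
|sleepy bear|
|standard   |
|been rain  |

Derivation:
Line 1: ['on', 'and'] (min_width=6, slack=5)
Line 2: ['chemistry'] (min_width=9, slack=2)
Line 3: ['island', 'my'] (min_width=9, slack=2)
Line 4: ['sleepy', 'bear'] (min_width=11, slack=0)
Line 5: ['standard'] (min_width=8, slack=3)
Line 6: ['been', 'rain'] (min_width=9, slack=2)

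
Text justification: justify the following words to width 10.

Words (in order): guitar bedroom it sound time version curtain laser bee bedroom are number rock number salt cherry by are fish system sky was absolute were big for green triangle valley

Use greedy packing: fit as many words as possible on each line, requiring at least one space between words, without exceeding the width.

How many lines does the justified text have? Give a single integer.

Answer: 20

Derivation:
Line 1: ['guitar'] (min_width=6, slack=4)
Line 2: ['bedroom', 'it'] (min_width=10, slack=0)
Line 3: ['sound', 'time'] (min_width=10, slack=0)
Line 4: ['version'] (min_width=7, slack=3)
Line 5: ['curtain'] (min_width=7, slack=3)
Line 6: ['laser', 'bee'] (min_width=9, slack=1)
Line 7: ['bedroom'] (min_width=7, slack=3)
Line 8: ['are', 'number'] (min_width=10, slack=0)
Line 9: ['rock'] (min_width=4, slack=6)
Line 10: ['number'] (min_width=6, slack=4)
Line 11: ['salt'] (min_width=4, slack=6)
Line 12: ['cherry', 'by'] (min_width=9, slack=1)
Line 13: ['are', 'fish'] (min_width=8, slack=2)
Line 14: ['system', 'sky'] (min_width=10, slack=0)
Line 15: ['was'] (min_width=3, slack=7)
Line 16: ['absolute'] (min_width=8, slack=2)
Line 17: ['were', 'big'] (min_width=8, slack=2)
Line 18: ['for', 'green'] (min_width=9, slack=1)
Line 19: ['triangle'] (min_width=8, slack=2)
Line 20: ['valley'] (min_width=6, slack=4)
Total lines: 20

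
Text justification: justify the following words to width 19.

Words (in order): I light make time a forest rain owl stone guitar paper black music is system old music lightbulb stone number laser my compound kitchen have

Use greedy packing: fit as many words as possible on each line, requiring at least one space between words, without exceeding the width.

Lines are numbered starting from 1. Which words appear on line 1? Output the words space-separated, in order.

Line 1: ['I', 'light', 'make', 'time', 'a'] (min_width=19, slack=0)
Line 2: ['forest', 'rain', 'owl'] (min_width=15, slack=4)
Line 3: ['stone', 'guitar', 'paper'] (min_width=18, slack=1)
Line 4: ['black', 'music', 'is'] (min_width=14, slack=5)
Line 5: ['system', 'old', 'music'] (min_width=16, slack=3)
Line 6: ['lightbulb', 'stone'] (min_width=15, slack=4)
Line 7: ['number', 'laser', 'my'] (min_width=15, slack=4)
Line 8: ['compound', 'kitchen'] (min_width=16, slack=3)
Line 9: ['have'] (min_width=4, slack=15)

Answer: I light make time a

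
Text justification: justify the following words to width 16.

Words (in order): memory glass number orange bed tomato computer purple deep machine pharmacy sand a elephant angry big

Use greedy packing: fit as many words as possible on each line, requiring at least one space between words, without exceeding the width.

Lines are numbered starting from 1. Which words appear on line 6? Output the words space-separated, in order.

Line 1: ['memory', 'glass'] (min_width=12, slack=4)
Line 2: ['number', 'orange'] (min_width=13, slack=3)
Line 3: ['bed', 'tomato'] (min_width=10, slack=6)
Line 4: ['computer', 'purple'] (min_width=15, slack=1)
Line 5: ['deep', 'machine'] (min_width=12, slack=4)
Line 6: ['pharmacy', 'sand', 'a'] (min_width=15, slack=1)
Line 7: ['elephant', 'angry'] (min_width=14, slack=2)
Line 8: ['big'] (min_width=3, slack=13)

Answer: pharmacy sand a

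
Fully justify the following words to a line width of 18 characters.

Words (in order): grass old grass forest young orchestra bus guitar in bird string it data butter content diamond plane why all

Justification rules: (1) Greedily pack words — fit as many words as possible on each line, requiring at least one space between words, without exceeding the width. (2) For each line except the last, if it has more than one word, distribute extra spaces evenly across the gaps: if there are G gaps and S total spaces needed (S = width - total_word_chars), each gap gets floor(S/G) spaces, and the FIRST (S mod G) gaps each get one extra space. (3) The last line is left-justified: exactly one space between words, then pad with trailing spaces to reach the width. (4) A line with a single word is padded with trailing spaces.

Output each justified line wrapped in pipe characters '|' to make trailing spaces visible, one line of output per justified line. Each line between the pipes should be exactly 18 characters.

Line 1: ['grass', 'old', 'grass'] (min_width=15, slack=3)
Line 2: ['forest', 'young'] (min_width=12, slack=6)
Line 3: ['orchestra', 'bus'] (min_width=13, slack=5)
Line 4: ['guitar', 'in', 'bird'] (min_width=14, slack=4)
Line 5: ['string', 'it', 'data'] (min_width=14, slack=4)
Line 6: ['butter', 'content'] (min_width=14, slack=4)
Line 7: ['diamond', 'plane', 'why'] (min_width=17, slack=1)
Line 8: ['all'] (min_width=3, slack=15)

Answer: |grass   old  grass|
|forest       young|
|orchestra      bus|
|guitar   in   bird|
|string   it   data|
|butter     content|
|diamond  plane why|
|all               |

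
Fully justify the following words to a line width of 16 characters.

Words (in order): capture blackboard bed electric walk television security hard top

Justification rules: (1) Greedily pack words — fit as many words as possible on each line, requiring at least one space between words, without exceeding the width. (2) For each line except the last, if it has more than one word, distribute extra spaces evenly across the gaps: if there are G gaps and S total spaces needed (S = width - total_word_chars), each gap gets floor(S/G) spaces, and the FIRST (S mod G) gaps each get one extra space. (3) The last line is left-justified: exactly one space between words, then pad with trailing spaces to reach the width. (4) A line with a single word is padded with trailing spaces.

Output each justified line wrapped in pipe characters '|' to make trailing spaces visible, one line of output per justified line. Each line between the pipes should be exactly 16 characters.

Line 1: ['capture'] (min_width=7, slack=9)
Line 2: ['blackboard', 'bed'] (min_width=14, slack=2)
Line 3: ['electric', 'walk'] (min_width=13, slack=3)
Line 4: ['television'] (min_width=10, slack=6)
Line 5: ['security', 'hard'] (min_width=13, slack=3)
Line 6: ['top'] (min_width=3, slack=13)

Answer: |capture         |
|blackboard   bed|
|electric    walk|
|television      |
|security    hard|
|top             |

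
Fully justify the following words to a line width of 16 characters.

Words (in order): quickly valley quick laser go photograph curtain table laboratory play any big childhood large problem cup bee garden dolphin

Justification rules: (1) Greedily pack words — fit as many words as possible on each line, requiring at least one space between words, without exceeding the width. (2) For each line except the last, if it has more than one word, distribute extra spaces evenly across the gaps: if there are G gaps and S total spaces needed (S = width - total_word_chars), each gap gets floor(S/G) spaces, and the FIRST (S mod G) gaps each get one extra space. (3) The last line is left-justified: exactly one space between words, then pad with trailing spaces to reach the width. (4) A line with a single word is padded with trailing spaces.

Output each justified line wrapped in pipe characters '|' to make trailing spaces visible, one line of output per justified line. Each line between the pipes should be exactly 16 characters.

Answer: |quickly   valley|
|quick  laser  go|
|photograph      |
|curtain    table|
|laboratory  play|
|any          big|
|childhood  large|
|problem  cup bee|
|garden dolphin  |

Derivation:
Line 1: ['quickly', 'valley'] (min_width=14, slack=2)
Line 2: ['quick', 'laser', 'go'] (min_width=14, slack=2)
Line 3: ['photograph'] (min_width=10, slack=6)
Line 4: ['curtain', 'table'] (min_width=13, slack=3)
Line 5: ['laboratory', 'play'] (min_width=15, slack=1)
Line 6: ['any', 'big'] (min_width=7, slack=9)
Line 7: ['childhood', 'large'] (min_width=15, slack=1)
Line 8: ['problem', 'cup', 'bee'] (min_width=15, slack=1)
Line 9: ['garden', 'dolphin'] (min_width=14, slack=2)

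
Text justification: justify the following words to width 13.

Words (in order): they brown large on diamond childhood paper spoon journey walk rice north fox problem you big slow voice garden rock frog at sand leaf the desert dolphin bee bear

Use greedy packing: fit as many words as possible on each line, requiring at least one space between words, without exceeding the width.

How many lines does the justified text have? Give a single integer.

Answer: 15

Derivation:
Line 1: ['they', 'brown'] (min_width=10, slack=3)
Line 2: ['large', 'on'] (min_width=8, slack=5)
Line 3: ['diamond'] (min_width=7, slack=6)
Line 4: ['childhood'] (min_width=9, slack=4)
Line 5: ['paper', 'spoon'] (min_width=11, slack=2)
Line 6: ['journey', 'walk'] (min_width=12, slack=1)
Line 7: ['rice', 'north'] (min_width=10, slack=3)
Line 8: ['fox', 'problem'] (min_width=11, slack=2)
Line 9: ['you', 'big', 'slow'] (min_width=12, slack=1)
Line 10: ['voice', 'garden'] (min_width=12, slack=1)
Line 11: ['rock', 'frog', 'at'] (min_width=12, slack=1)
Line 12: ['sand', 'leaf', 'the'] (min_width=13, slack=0)
Line 13: ['desert'] (min_width=6, slack=7)
Line 14: ['dolphin', 'bee'] (min_width=11, slack=2)
Line 15: ['bear'] (min_width=4, slack=9)
Total lines: 15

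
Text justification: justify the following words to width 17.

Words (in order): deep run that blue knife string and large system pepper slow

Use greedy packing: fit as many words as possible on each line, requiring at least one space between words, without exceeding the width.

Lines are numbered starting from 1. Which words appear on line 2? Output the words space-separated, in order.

Line 1: ['deep', 'run', 'that'] (min_width=13, slack=4)
Line 2: ['blue', 'knife', 'string'] (min_width=17, slack=0)
Line 3: ['and', 'large', 'system'] (min_width=16, slack=1)
Line 4: ['pepper', 'slow'] (min_width=11, slack=6)

Answer: blue knife string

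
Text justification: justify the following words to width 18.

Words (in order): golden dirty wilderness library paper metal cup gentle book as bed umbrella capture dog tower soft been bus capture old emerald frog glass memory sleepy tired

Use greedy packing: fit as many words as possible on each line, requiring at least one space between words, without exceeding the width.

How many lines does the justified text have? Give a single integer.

Line 1: ['golden', 'dirty'] (min_width=12, slack=6)
Line 2: ['wilderness', 'library'] (min_width=18, slack=0)
Line 3: ['paper', 'metal', 'cup'] (min_width=15, slack=3)
Line 4: ['gentle', 'book', 'as', 'bed'] (min_width=18, slack=0)
Line 5: ['umbrella', 'capture'] (min_width=16, slack=2)
Line 6: ['dog', 'tower', 'soft'] (min_width=14, slack=4)
Line 7: ['been', 'bus', 'capture'] (min_width=16, slack=2)
Line 8: ['old', 'emerald', 'frog'] (min_width=16, slack=2)
Line 9: ['glass', 'memory'] (min_width=12, slack=6)
Line 10: ['sleepy', 'tired'] (min_width=12, slack=6)
Total lines: 10

Answer: 10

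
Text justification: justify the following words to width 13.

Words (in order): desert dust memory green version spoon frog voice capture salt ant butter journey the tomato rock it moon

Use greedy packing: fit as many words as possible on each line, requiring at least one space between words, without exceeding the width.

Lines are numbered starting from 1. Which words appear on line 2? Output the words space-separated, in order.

Answer: memory green

Derivation:
Line 1: ['desert', 'dust'] (min_width=11, slack=2)
Line 2: ['memory', 'green'] (min_width=12, slack=1)
Line 3: ['version', 'spoon'] (min_width=13, slack=0)
Line 4: ['frog', 'voice'] (min_width=10, slack=3)
Line 5: ['capture', 'salt'] (min_width=12, slack=1)
Line 6: ['ant', 'butter'] (min_width=10, slack=3)
Line 7: ['journey', 'the'] (min_width=11, slack=2)
Line 8: ['tomato', 'rock'] (min_width=11, slack=2)
Line 9: ['it', 'moon'] (min_width=7, slack=6)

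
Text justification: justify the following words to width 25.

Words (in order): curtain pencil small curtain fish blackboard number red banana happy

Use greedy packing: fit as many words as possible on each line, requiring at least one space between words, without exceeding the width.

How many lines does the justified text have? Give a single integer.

Answer: 3

Derivation:
Line 1: ['curtain', 'pencil', 'small'] (min_width=20, slack=5)
Line 2: ['curtain', 'fish', 'blackboard'] (min_width=23, slack=2)
Line 3: ['number', 'red', 'banana', 'happy'] (min_width=23, slack=2)
Total lines: 3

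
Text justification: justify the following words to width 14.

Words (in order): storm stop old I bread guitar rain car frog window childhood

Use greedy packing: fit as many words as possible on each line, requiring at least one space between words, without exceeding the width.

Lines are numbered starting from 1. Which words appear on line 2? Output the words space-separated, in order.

Answer: I bread guitar

Derivation:
Line 1: ['storm', 'stop', 'old'] (min_width=14, slack=0)
Line 2: ['I', 'bread', 'guitar'] (min_width=14, slack=0)
Line 3: ['rain', 'car', 'frog'] (min_width=13, slack=1)
Line 4: ['window'] (min_width=6, slack=8)
Line 5: ['childhood'] (min_width=9, slack=5)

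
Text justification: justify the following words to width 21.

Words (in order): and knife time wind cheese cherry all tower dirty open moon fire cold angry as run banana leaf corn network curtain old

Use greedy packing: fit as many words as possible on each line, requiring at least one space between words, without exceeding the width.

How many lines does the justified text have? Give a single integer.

Line 1: ['and', 'knife', 'time', 'wind'] (min_width=19, slack=2)
Line 2: ['cheese', 'cherry', 'all'] (min_width=17, slack=4)
Line 3: ['tower', 'dirty', 'open', 'moon'] (min_width=21, slack=0)
Line 4: ['fire', 'cold', 'angry', 'as'] (min_width=18, slack=3)
Line 5: ['run', 'banana', 'leaf', 'corn'] (min_width=20, slack=1)
Line 6: ['network', 'curtain', 'old'] (min_width=19, slack=2)
Total lines: 6

Answer: 6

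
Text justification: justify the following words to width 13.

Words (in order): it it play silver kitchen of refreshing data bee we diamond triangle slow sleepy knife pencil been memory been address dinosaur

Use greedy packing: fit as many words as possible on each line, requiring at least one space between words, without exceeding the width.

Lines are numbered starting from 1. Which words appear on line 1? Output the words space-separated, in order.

Line 1: ['it', 'it', 'play'] (min_width=10, slack=3)
Line 2: ['silver'] (min_width=6, slack=7)
Line 3: ['kitchen', 'of'] (min_width=10, slack=3)
Line 4: ['refreshing'] (min_width=10, slack=3)
Line 5: ['data', 'bee', 'we'] (min_width=11, slack=2)
Line 6: ['diamond'] (min_width=7, slack=6)
Line 7: ['triangle', 'slow'] (min_width=13, slack=0)
Line 8: ['sleepy', 'knife'] (min_width=12, slack=1)
Line 9: ['pencil', 'been'] (min_width=11, slack=2)
Line 10: ['memory', 'been'] (min_width=11, slack=2)
Line 11: ['address'] (min_width=7, slack=6)
Line 12: ['dinosaur'] (min_width=8, slack=5)

Answer: it it play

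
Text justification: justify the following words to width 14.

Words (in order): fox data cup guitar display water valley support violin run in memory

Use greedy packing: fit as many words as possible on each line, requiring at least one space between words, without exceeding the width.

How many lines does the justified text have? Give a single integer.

Answer: 5

Derivation:
Line 1: ['fox', 'data', 'cup'] (min_width=12, slack=2)
Line 2: ['guitar', 'display'] (min_width=14, slack=0)
Line 3: ['water', 'valley'] (min_width=12, slack=2)
Line 4: ['support', 'violin'] (min_width=14, slack=0)
Line 5: ['run', 'in', 'memory'] (min_width=13, slack=1)
Total lines: 5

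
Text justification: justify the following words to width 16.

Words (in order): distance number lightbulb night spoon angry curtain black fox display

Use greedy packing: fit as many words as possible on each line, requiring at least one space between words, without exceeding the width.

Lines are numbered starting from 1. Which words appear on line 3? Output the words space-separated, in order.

Line 1: ['distance', 'number'] (min_width=15, slack=1)
Line 2: ['lightbulb', 'night'] (min_width=15, slack=1)
Line 3: ['spoon', 'angry'] (min_width=11, slack=5)
Line 4: ['curtain', 'black'] (min_width=13, slack=3)
Line 5: ['fox', 'display'] (min_width=11, slack=5)

Answer: spoon angry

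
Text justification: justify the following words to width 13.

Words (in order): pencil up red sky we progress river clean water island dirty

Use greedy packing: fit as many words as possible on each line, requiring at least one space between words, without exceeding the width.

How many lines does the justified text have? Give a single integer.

Line 1: ['pencil', 'up', 'red'] (min_width=13, slack=0)
Line 2: ['sky', 'we'] (min_width=6, slack=7)
Line 3: ['progress'] (min_width=8, slack=5)
Line 4: ['river', 'clean'] (min_width=11, slack=2)
Line 5: ['water', 'island'] (min_width=12, slack=1)
Line 6: ['dirty'] (min_width=5, slack=8)
Total lines: 6

Answer: 6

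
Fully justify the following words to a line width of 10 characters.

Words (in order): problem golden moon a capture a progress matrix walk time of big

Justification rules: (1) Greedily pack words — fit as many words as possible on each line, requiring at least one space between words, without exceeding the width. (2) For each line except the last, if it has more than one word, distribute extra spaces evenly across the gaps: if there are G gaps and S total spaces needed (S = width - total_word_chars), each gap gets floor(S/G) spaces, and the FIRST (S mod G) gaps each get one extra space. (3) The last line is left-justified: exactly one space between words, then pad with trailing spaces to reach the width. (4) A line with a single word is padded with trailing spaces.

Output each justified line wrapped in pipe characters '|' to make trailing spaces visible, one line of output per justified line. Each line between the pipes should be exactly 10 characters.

Line 1: ['problem'] (min_width=7, slack=3)
Line 2: ['golden'] (min_width=6, slack=4)
Line 3: ['moon', 'a'] (min_width=6, slack=4)
Line 4: ['capture', 'a'] (min_width=9, slack=1)
Line 5: ['progress'] (min_width=8, slack=2)
Line 6: ['matrix'] (min_width=6, slack=4)
Line 7: ['walk', 'time'] (min_width=9, slack=1)
Line 8: ['of', 'big'] (min_width=6, slack=4)

Answer: |problem   |
|golden    |
|moon     a|
|capture  a|
|progress  |
|matrix    |
|walk  time|
|of big    |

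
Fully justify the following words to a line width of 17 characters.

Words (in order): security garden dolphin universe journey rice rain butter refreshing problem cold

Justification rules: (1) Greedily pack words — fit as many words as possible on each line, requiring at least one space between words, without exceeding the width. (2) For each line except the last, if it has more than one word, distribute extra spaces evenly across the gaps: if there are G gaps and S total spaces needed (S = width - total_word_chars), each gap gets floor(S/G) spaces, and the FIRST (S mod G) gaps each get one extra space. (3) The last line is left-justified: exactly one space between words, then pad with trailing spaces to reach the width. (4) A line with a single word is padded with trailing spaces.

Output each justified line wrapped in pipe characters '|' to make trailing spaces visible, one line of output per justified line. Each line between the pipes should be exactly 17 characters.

Line 1: ['security', 'garden'] (min_width=15, slack=2)
Line 2: ['dolphin', 'universe'] (min_width=16, slack=1)
Line 3: ['journey', 'rice', 'rain'] (min_width=17, slack=0)
Line 4: ['butter', 'refreshing'] (min_width=17, slack=0)
Line 5: ['problem', 'cold'] (min_width=12, slack=5)

Answer: |security   garden|
|dolphin  universe|
|journey rice rain|
|butter refreshing|
|problem cold     |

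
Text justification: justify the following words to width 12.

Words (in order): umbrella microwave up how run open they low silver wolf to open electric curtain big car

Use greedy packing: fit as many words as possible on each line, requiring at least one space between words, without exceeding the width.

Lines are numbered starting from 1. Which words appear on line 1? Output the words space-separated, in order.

Answer: umbrella

Derivation:
Line 1: ['umbrella'] (min_width=8, slack=4)
Line 2: ['microwave', 'up'] (min_width=12, slack=0)
Line 3: ['how', 'run', 'open'] (min_width=12, slack=0)
Line 4: ['they', 'low'] (min_width=8, slack=4)
Line 5: ['silver', 'wolf'] (min_width=11, slack=1)
Line 6: ['to', 'open'] (min_width=7, slack=5)
Line 7: ['electric'] (min_width=8, slack=4)
Line 8: ['curtain', 'big'] (min_width=11, slack=1)
Line 9: ['car'] (min_width=3, slack=9)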